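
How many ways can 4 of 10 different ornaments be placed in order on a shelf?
P(10,4) = 10!/(10-4)! = 5040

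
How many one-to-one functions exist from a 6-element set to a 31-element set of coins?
P(31,6) = 31!/(31-6)! = 530122320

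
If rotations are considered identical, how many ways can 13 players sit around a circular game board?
Circular: fix one position, arrange the rest. (13-1)! = 479001600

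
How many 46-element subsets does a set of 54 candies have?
C(54,46) = 54!/(46!×8!) = 1040465790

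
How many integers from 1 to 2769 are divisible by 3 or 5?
⌊2769/3⌋ + ⌊2769/5⌋ - ⌊2769/15⌋ = 923 + 553 - 184 = 1292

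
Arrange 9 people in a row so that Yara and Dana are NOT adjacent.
Total - adjacent = 9! - (9-1)!×2 = 362880 - 80640 = 282240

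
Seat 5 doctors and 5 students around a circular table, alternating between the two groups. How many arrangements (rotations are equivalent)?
Fix one of the doctors: (5-1)! ways for the remaining doctors, × 5! ways for the students = 24 × 120 = 2880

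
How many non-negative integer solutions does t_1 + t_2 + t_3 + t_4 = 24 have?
C(24+4-1, 4-1) = C(27, 3) = 2925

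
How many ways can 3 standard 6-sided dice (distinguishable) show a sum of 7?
Coefficient of x^7 in (x + x² + ... + x^6)^3. By inclusion-exclusion on dice exceeding 6: Σ_j (-1)^j C(3,j)·C(7-1-6j, 2) = C(3,0)·C(6,2) = 1·15 = 15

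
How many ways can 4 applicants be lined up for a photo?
4! = 24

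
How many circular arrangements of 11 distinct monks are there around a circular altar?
Circular: fix one position, arrange the rest. (11-1)! = 3628800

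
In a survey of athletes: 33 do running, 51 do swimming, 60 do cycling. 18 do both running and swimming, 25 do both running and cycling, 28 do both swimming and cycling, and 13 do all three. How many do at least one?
|A∪B∪C| = 33+51+60-18-25-28+13 = 86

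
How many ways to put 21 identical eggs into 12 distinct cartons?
C(21+12-1, 12-1) = C(32, 11) = 129024480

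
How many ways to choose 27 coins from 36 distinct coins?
C(36,27) = 36!/(27!×9!) = 94143280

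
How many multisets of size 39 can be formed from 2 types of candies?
C(39+2-1, 2-1) = C(40, 1) = 40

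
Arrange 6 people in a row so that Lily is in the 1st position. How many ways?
Fix one position: (6-1)! = 120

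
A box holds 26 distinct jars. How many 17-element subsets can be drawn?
C(26,17) = 26!/(17!×9!) = 3124550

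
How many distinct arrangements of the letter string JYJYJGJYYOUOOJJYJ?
17! / (1! × 3! × 1! × 7! × 5!) = 98017920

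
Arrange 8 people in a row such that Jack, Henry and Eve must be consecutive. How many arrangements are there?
Treat the 3 as one block: (8-3+1)! × 3! = 720 × 6 = 4320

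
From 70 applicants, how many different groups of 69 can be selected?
C(70,69) = 70!/(69!×1!) = 70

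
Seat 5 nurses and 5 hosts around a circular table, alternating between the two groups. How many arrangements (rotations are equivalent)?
Fix one of the nurses: (5-1)! ways for the remaining nurses, × 5! ways for the hosts = 24 × 120 = 2880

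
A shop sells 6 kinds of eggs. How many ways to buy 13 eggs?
C(13+6-1, 6-1) = C(18, 5) = 8568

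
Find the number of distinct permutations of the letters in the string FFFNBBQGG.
9! / (3! × 1! × 2! × 2! × 1!) = 15120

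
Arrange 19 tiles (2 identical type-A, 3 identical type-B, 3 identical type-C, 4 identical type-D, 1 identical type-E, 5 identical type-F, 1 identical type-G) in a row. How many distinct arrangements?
19! / (2! × 3! × 3! × 4! × 1! × 5! × 1!) = 586637251200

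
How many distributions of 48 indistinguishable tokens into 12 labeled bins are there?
C(48+12-1, 12-1) = C(59, 11) = 279871768995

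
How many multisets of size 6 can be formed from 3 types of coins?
C(6+3-1, 3-1) = C(8, 2) = 28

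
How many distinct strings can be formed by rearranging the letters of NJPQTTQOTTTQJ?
13! / (1! × 2! × 3! × 1! × 1! × 5!) = 4324320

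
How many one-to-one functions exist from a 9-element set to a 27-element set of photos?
P(27,9) = 27!/(27-9)! = 1700755056000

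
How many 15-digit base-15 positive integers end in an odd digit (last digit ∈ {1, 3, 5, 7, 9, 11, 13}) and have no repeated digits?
Last∈{1,3,5,7,9,11,13}. Last=0: 0. Last nonzero: 7×13×P(13,13) = 566658892800. Total = 566658892800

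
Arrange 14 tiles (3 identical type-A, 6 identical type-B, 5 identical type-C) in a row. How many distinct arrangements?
14! / (3! × 6! × 5!) = 168168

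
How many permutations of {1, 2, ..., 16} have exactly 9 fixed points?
Choose the 9 fixed points C(16,9) = 11440, derange the rest: !7 = Σ_{j=0}^{7} (-1)^j·7!/j! = 5040 - 5040 + 2520 - 840 + 210 - 42 + 7 - 1 = 1854. Product = 11440 × 1854 = 21209760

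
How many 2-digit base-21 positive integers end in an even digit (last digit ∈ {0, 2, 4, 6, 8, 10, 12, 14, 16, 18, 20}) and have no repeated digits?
Last∈{0,2,4,6,8,10,12,14,16,18,20}. Last=0: 20. Last nonzero: 10×19×P(19,0) = 190. Total = 210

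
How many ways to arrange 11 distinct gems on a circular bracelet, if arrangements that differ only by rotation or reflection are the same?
(11-1)!/2 = 3628800/2 = 1814400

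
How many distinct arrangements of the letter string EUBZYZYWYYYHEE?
14! / (1! × 1! × 2! × 1! × 5! × 1! × 3!) = 60540480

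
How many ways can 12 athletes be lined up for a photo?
12! = 479001600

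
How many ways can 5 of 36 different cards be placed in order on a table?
P(36,5) = 36!/(36-5)! = 45239040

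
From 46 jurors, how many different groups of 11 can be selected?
C(46,11) = 46!/(11!×35!) = 13340783196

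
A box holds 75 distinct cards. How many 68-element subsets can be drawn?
C(75,68) = 75!/(68!×7!) = 1984829850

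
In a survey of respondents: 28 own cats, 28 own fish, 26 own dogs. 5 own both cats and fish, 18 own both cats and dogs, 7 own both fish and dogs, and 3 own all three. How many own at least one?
|A∪B∪C| = 28+28+26-5-18-7+3 = 55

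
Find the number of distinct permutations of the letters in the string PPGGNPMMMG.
10! / (3! × 3! × 3! × 1!) = 16800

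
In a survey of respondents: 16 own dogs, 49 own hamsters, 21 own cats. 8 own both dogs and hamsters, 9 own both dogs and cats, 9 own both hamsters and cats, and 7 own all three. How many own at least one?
|A∪B∪C| = 16+49+21-8-9-9+7 = 67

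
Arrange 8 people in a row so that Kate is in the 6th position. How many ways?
Fix one position: (8-1)! = 5040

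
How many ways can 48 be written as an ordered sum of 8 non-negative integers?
C(48+8-1, 8-1) = C(55, 7) = 202927725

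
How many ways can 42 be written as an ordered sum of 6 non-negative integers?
C(42+6-1, 6-1) = C(47, 5) = 1533939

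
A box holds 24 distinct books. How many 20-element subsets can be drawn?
C(24,20) = 24!/(20!×4!) = 10626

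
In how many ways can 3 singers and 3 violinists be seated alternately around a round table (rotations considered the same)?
Fix one of the singers: (3-1)! ways for the remaining singers, × 3! ways for the violinists = 2 × 6 = 12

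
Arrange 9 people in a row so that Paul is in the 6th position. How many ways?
Fix one position: (9-1)! = 40320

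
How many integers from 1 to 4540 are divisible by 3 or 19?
⌊4540/3⌋ + ⌊4540/19⌋ - ⌊4540/57⌋ = 1513 + 238 - 79 = 1672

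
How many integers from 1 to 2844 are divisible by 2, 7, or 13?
⌊2844/2⌋+⌊2844/7⌋+⌊2844/13⌋ - ⌊2844/14⌋-⌊2844/26⌋-⌊2844/91⌋ + ⌊2844/182⌋ = 1422+406+218 - 203-109-31 + 15 = 1718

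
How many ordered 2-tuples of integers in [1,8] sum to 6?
Coefficient of x^6 in (x + x² + ... + x^8)^2. By inclusion-exclusion on dice exceeding 8: Σ_j (-1)^j C(2,j)·C(6-1-8j, 1) = C(2,0)·C(5,1) = 1·5 = 5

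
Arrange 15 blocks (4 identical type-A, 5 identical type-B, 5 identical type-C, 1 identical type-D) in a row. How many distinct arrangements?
15! / (4! × 5! × 5! × 1!) = 3783780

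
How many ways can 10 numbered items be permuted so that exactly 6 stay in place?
Choose the 6 fixed points C(10,6) = 210, derange the rest: !4 = Σ_{j=0}^{4} (-1)^j·4!/j! = 24 - 24 + 12 - 4 + 1 = 9. Product = 210 × 9 = 1890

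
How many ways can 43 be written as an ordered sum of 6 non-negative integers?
C(43+6-1, 6-1) = C(48, 5) = 1712304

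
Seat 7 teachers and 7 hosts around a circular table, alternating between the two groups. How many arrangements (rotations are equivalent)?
Fix one of the teachers: (7-1)! ways for the remaining teachers, × 7! ways for the hosts = 720 × 5040 = 3628800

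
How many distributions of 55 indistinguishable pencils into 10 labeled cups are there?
C(55+10-1, 10-1) = C(64, 9) = 27540584512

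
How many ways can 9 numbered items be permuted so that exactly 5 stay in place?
Choose the 5 fixed points C(9,5) = 126, derange the rest: !4 = Σ_{j=0}^{4} (-1)^j·4!/j! = 24 - 24 + 12 - 4 + 1 = 9. Product = 126 × 9 = 1134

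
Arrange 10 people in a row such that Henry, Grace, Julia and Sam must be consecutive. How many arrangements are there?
Treat the 4 as one block: (10-4+1)! × 4! = 5040 × 24 = 120960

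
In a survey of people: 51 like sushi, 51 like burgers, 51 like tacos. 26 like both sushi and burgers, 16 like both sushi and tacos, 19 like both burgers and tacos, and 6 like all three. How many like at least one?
|A∪B∪C| = 51+51+51-26-16-19+6 = 98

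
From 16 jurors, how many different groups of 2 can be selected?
C(16,2) = 16!/(2!×14!) = 120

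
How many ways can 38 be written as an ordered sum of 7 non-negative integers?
C(38+7-1, 7-1) = C(44, 6) = 7059052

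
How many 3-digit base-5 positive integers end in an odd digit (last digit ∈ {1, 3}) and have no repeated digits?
Last∈{1,3}. Last=0: 0. Last nonzero: 2×3×P(3,1) = 18. Total = 18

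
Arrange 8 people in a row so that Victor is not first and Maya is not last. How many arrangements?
By inclusion-exclusion: 8! - 2×(8-1)! + (8-2)! = 40320 - 10080 + 720 = 30960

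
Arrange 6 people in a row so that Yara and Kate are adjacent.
Treat as block: (6-1)! × 2! = 120 × 2 = 240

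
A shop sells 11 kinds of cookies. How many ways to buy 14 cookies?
C(14+11-1, 11-1) = C(24, 10) = 1961256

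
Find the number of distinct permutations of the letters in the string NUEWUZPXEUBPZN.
14! / (2! × 3! × 1! × 1! × 2! × 2! × 1! × 2!) = 908107200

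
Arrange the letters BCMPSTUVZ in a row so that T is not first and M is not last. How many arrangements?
By inclusion-exclusion: 9! - 2×(9-1)! + (9-2)! = 362880 - 80640 + 5040 = 287280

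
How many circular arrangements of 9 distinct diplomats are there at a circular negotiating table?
Circular: fix one position, arrange the rest. (9-1)! = 40320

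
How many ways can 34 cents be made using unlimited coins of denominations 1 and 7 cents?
Coefficient of x^34 in 1/(1-x^1) · 1/(1-x^7). Use j coins of 7 for j = 0..⌊34/7⌋ = 4, the rest in 1s: 4 + 1 = 5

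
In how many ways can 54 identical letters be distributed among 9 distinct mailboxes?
C(54+9-1, 9-1) = C(62, 8) = 3381098545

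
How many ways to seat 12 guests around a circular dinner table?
Circular: fix one position, arrange the rest. (12-1)! = 39916800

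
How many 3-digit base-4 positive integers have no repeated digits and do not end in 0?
Last digit: 3 nonzero choices. First digit: 2 (nonzero, ≠last). Middle 1: P(2,1) = 2. Total = 12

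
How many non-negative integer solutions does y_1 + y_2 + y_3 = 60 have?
C(60+3-1, 3-1) = C(62, 2) = 1891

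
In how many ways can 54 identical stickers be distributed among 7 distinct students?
C(54+7-1, 7-1) = C(60, 6) = 50063860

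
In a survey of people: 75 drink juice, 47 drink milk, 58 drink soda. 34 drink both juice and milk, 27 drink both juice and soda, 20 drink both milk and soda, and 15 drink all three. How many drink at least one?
|A∪B∪C| = 75+47+58-34-27-20+15 = 114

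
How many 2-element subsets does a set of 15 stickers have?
C(15,2) = 15!/(2!×13!) = 105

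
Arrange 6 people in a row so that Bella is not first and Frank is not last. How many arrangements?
By inclusion-exclusion: 6! - 2×(6-1)! + (6-2)! = 720 - 240 + 24 = 504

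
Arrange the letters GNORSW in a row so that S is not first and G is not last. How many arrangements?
By inclusion-exclusion: 6! - 2×(6-1)! + (6-2)! = 720 - 240 + 24 = 504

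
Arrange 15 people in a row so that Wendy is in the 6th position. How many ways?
Fix one position: (15-1)! = 87178291200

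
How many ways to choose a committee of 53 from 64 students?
C(64,53) = 64!/(53!×11!) = 743595781824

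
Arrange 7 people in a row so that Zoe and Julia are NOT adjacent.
Total - adjacent = 7! - (7-1)!×2 = 5040 - 1440 = 3600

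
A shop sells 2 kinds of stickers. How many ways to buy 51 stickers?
C(51+2-1, 2-1) = C(52, 1) = 52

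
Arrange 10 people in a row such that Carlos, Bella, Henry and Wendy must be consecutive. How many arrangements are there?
Treat the 4 as one block: (10-4+1)! × 4! = 5040 × 24 = 120960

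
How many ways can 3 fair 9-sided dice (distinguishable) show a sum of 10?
Coefficient of x^10 in (x + x² + ... + x^9)^3. By inclusion-exclusion on dice exceeding 9: Σ_j (-1)^j C(3,j)·C(10-1-9j, 2) = C(3,0)·C(9,2) = 1·36 = 36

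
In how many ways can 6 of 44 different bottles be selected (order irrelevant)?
C(44,6) = 44!/(6!×38!) = 7059052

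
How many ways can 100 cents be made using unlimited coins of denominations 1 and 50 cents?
Coefficient of x^100 in 1/(1-x^1) · 1/(1-x^50). Use j coins of 50 for j = 0..⌊100/50⌋ = 2, the rest in 1s: 2 + 1 = 3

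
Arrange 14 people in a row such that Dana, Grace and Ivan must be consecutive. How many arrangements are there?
Treat the 3 as one block: (14-3+1)! × 3! = 479001600 × 6 = 2874009600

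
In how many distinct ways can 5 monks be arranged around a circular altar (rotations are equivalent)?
Circular: fix one position, arrange the rest. (5-1)! = 24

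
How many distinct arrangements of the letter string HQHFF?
5! / (2! × 2! × 1!) = 30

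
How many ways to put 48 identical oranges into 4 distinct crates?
C(48+4-1, 4-1) = C(51, 3) = 20825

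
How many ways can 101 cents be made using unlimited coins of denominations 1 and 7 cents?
Coefficient of x^101 in 1/(1-x^1) · 1/(1-x^7). Use j coins of 7 for j = 0..⌊101/7⌋ = 14, the rest in 1s: 14 + 1 = 15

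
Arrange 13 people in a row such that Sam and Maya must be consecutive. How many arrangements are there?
Treat the 2 as one block: (13-2+1)! × 2! = 479001600 × 2 = 958003200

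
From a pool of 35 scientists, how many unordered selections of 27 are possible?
C(35,27) = 35!/(27!×8!) = 23535820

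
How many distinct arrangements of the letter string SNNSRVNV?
8! / (2! × 2! × 3! × 1!) = 1680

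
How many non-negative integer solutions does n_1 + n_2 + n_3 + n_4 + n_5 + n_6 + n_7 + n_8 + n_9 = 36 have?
C(36+9-1, 9-1) = C(44, 8) = 177232627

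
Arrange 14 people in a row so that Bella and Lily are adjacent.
Treat as block: (14-1)! × 2! = 6227020800 × 2 = 12454041600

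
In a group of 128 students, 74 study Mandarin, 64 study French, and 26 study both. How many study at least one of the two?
|A∪B| = |A| + |B| - |A∩B| = 74 + 64 - 26 = 112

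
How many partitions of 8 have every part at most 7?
Let r_j(i) = number of partitions of i into parts ≤ j, for i = 0..8. r_1(i) = 1 for all i; r_j(i) = r_{j-1}(i) + r_j(i-j). Rows j = 2..7: ≤2: 1 1 2 2 3 3 4 4 5; ≤3: 1 1 2 3 4 5 7 8 10; ≤4: 1 1 2 3 5 6 9 11 15; ≤5: 1 1 2 3 5 7 10 13 18; ≤6: 1 1 2 3 5 7 11 14 20; ≤7: 1 1 2 3 5 7 11 15 21. r_7(8) = 21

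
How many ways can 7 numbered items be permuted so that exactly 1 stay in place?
Choose the 1 fixed point C(7,1) = 7, derange the rest: !6 = Σ_{j=0}^{6} (-1)^j·6!/j! = 720 - 720 + 360 - 120 + 30 - 6 + 1 = 265. Product = 7 × 265 = 1855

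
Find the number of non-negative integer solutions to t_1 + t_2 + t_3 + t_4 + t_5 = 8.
C(8+5-1, 5-1) = C(12, 4) = 495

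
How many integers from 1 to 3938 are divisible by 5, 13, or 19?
⌊3938/5⌋+⌊3938/13⌋+⌊3938/19⌋ - ⌊3938/65⌋-⌊3938/95⌋-⌊3938/247⌋ + ⌊3938/1235⌋ = 787+302+207 - 60-41-15 + 3 = 1183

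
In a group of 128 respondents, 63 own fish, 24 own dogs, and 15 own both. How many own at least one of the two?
|A∪B| = |A| + |B| - |A∩B| = 63 + 24 - 15 = 72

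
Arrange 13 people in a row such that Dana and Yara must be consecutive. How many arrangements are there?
Treat the 2 as one block: (13-2+1)! × 2! = 479001600 × 2 = 958003200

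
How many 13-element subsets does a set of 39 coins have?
C(39,13) = 39!/(13!×26!) = 8122425444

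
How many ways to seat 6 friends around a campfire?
Circular: fix one position, arrange the rest. (6-1)! = 120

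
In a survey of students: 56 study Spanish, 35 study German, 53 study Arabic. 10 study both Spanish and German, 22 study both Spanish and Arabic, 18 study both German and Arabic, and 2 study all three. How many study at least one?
|A∪B∪C| = 56+35+53-10-22-18+2 = 96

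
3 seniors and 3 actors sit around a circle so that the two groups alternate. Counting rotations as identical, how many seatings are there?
Fix one of the seniors: (3-1)! ways for the remaining seniors, × 3! ways for the actors = 2 × 6 = 12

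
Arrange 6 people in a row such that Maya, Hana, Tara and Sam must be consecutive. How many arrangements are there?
Treat the 4 as one block: (6-4+1)! × 4! = 6 × 24 = 144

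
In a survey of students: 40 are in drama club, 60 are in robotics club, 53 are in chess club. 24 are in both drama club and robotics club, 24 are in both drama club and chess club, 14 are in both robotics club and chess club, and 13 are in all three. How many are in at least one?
|A∪B∪C| = 40+60+53-24-24-14+13 = 104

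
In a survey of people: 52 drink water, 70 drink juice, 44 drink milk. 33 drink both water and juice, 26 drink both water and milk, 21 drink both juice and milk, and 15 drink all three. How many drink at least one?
|A∪B∪C| = 52+70+44-33-26-21+15 = 101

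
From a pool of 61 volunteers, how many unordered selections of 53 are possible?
C(61,53) = 61!/(53!×8!) = 2944827765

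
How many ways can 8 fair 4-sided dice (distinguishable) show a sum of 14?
Coefficient of x^14 in (x + x² + ... + x^4)^8. By inclusion-exclusion on dice exceeding 4: Σ_j (-1)^j C(8,j)·C(14-1-4j, 7) = C(8,0)·C(13,7) - C(8,1)·C(9,7) = 1·1716 - 8·36 = 1428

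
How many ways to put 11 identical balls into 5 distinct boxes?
C(11+5-1, 5-1) = C(15, 4) = 1365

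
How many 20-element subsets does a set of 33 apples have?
C(33,20) = 33!/(20!×13!) = 573166440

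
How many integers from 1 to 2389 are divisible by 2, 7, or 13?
⌊2389/2⌋+⌊2389/7⌋+⌊2389/13⌋ - ⌊2389/14⌋-⌊2389/26⌋-⌊2389/91⌋ + ⌊2389/182⌋ = 1194+341+183 - 170-91-26 + 13 = 1444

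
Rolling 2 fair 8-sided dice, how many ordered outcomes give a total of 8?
Coefficient of x^8 in (x + x² + ... + x^8)^2. By inclusion-exclusion on dice exceeding 8: Σ_j (-1)^j C(2,j)·C(8-1-8j, 1) = C(2,0)·C(7,1) = 1·7 = 7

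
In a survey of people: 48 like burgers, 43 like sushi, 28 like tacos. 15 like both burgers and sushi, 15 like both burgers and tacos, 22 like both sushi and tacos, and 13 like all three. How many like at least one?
|A∪B∪C| = 48+43+28-15-15-22+13 = 80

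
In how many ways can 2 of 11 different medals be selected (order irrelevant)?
C(11,2) = 11!/(2!×9!) = 55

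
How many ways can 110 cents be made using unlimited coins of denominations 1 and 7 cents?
Coefficient of x^110 in 1/(1-x^1) · 1/(1-x^7). Use j coins of 7 for j = 0..⌊110/7⌋ = 15, the rest in 1s: 15 + 1 = 16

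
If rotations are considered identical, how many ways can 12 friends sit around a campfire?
Circular: fix one position, arrange the rest. (12-1)! = 39916800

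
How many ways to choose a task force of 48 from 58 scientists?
C(58,48) = 58!/(48!×10!) = 52179482355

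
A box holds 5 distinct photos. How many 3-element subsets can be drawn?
C(5,3) = 5!/(3!×2!) = 10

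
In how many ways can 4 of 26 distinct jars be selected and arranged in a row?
P(26,4) = 26!/(26-4)! = 358800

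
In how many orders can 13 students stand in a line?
13! = 6227020800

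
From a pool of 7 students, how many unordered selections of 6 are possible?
C(7,6) = 7!/(6!×1!) = 7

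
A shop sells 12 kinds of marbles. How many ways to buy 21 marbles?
C(21+12-1, 12-1) = C(32, 11) = 129024480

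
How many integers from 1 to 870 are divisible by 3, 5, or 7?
⌊870/3⌋+⌊870/5⌋+⌊870/7⌋ - ⌊870/15⌋-⌊870/21⌋-⌊870/35⌋ + ⌊870/105⌋ = 290+174+124 - 58-41-24 + 8 = 473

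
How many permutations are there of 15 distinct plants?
15! = 1307674368000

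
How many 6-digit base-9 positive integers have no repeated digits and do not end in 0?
Last digit: 8 nonzero choices. First digit: 7 (nonzero, ≠last). Middle 4: P(7,4) = 840. Total = 47040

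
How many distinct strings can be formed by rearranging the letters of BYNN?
4! / (1! × 2! × 1!) = 12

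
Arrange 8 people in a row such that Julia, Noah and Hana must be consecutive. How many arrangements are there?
Treat the 3 as one block: (8-3+1)! × 3! = 720 × 6 = 4320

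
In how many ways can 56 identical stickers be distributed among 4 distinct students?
C(56+4-1, 4-1) = C(59, 3) = 32509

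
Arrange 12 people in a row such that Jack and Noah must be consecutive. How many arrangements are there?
Treat the 2 as one block: (12-2+1)! × 2! = 39916800 × 2 = 79833600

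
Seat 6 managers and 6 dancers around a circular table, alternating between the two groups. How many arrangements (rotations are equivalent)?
Fix one of the managers: (6-1)! ways for the remaining managers, × 6! ways for the dancers = 120 × 720 = 86400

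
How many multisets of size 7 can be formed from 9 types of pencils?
C(7+9-1, 9-1) = C(15, 8) = 6435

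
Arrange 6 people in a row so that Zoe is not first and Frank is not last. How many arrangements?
By inclusion-exclusion: 6! - 2×(6-1)! + (6-2)! = 720 - 240 + 24 = 504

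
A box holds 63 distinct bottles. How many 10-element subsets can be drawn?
C(63,10) = 63!/(10!×53!) = 127805525001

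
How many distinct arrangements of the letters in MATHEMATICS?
11! / (2! × 2! × 2! × 1! × 1! × 1! × 1! × 1!) = 4989600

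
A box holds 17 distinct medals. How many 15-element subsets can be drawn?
C(17,15) = 17!/(15!×2!) = 136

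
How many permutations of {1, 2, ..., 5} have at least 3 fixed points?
Exactly j fixed points: C(5,j)·!(5-j); sum over j ≥ 3 (derangement numbers via !m = (m-1)·(!(m-1) + !(m-2)): !0..!2 = 1, 0, 1). Σ_{j=3}^{5} C(5,j)·!(5-j) = C(5,3)·!2 + C(5,4)·!1 + C(5,5)·!0 = 10·1 + 5·0 + 1·1 = 11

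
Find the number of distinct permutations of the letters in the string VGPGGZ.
6! / (1! × 3! × 1! × 1!) = 120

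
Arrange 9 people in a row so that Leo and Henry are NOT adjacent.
Total - adjacent = 9! - (9-1)!×2 = 362880 - 80640 = 282240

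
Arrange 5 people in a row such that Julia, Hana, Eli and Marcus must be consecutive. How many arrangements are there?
Treat the 4 as one block: (5-4+1)! × 4! = 2 × 24 = 48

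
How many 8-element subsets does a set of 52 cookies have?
C(52,8) = 52!/(8!×44!) = 752538150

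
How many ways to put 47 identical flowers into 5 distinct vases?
C(47+5-1, 5-1) = C(51, 4) = 249900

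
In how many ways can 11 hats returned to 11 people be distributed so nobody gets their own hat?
!11 = Σ_{j=0}^{11} (-1)^j·11!/j! = 39916800 - 39916800 + 19958400 - 6652800 + 1663200 - 332640 + 55440 - 7920 + 990 - 110 + 11 - 1 = 14684570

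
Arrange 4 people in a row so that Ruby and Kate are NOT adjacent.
Total - adjacent = 4! - (4-1)!×2 = 24 - 12 = 12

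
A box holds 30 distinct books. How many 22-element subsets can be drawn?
C(30,22) = 30!/(22!×8!) = 5852925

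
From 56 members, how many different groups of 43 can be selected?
C(56,43) = 56!/(43!×13!) = 1889912732400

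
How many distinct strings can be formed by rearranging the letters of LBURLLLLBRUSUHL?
15! / (1! × 6! × 1! × 2! × 2! × 3!) = 75675600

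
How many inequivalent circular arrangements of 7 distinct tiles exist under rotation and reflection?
(7-1)!/2 = 720/2 = 360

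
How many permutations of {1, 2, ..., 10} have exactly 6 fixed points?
Choose the 6 fixed points C(10,6) = 210, derange the rest: !4 = Σ_{j=0}^{4} (-1)^j·4!/j! = 24 - 24 + 12 - 4 + 1 = 9. Product = 210 × 9 = 1890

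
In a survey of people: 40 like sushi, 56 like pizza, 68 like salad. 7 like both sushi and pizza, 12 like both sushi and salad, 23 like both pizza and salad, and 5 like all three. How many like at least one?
|A∪B∪C| = 40+56+68-7-12-23+5 = 127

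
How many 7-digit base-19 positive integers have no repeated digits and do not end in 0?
Last digit: 18 nonzero choices. First digit: 17 (nonzero, ≠last). Middle 5: P(17,5) = 742560. Total = 227223360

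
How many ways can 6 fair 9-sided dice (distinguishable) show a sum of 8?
Coefficient of x^8 in (x + x² + ... + x^9)^6. By inclusion-exclusion on dice exceeding 9: Σ_j (-1)^j C(6,j)·C(8-1-9j, 5) = C(6,0)·C(7,5) = 1·21 = 21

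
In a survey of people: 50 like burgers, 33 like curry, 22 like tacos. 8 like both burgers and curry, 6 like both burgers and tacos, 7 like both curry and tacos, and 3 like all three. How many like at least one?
|A∪B∪C| = 50+33+22-8-6-7+3 = 87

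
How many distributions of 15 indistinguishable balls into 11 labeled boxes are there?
C(15+11-1, 11-1) = C(25, 10) = 3268760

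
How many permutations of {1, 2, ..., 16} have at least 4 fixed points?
Exactly j fixed points: C(16,j)·!(16-j); sum over j ≥ 4 (derangement numbers via !m = (m-1)·(!(m-1) + !(m-2)): !0..!12 = 1, 0, 1, 2, 9, 44, 265, 1854, 14833, 133496, 1334961, 14684570, 176214841). Σ_{j=4}^{16} C(16,j)·!(16-j) = C(16,4)·!12 + C(16,5)·!11 + C(16,6)·!10 + C(16,7)·!9 + C(16,8)·!8 + C(16,9)·!7 + C(16,10)·!6 + C(16,11)·!5 + C(16,12)·!4 + C(16,13)·!3 + C(16,14)·!2 + C(16,15)·!1 + C(16,16)·!0 = 1820·176214841 + 4368·14684570 + 8008·1334961 + 11440·133496 + 12870·14833 + 11440·1854 + 8008·265 + 4368·44 + 1820·9 + 560·2 + 120·1 + 16·0 + 1·1 = 397285216711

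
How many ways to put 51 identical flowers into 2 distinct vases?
C(51+2-1, 2-1) = C(52, 1) = 52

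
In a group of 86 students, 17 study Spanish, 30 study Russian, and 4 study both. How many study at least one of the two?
|A∪B| = |A| + |B| - |A∩B| = 17 + 30 - 4 = 43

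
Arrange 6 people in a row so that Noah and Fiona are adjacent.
Treat as block: (6-1)! × 2! = 120 × 2 = 240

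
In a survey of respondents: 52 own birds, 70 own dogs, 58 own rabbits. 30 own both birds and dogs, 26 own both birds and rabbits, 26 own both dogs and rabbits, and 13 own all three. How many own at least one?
|A∪B∪C| = 52+70+58-30-26-26+13 = 111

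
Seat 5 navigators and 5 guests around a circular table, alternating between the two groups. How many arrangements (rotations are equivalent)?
Fix one of the navigators: (5-1)! ways for the remaining navigators, × 5! ways for the guests = 24 × 120 = 2880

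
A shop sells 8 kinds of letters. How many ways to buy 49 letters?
C(49+8-1, 8-1) = C(56, 7) = 231917400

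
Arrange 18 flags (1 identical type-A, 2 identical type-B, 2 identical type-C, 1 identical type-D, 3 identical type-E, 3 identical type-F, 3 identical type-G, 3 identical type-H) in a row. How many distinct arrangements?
18! / (1! × 2! × 2! × 1! × 3! × 3! × 3! × 3!) = 1235025792000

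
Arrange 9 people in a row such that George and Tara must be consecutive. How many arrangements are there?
Treat the 2 as one block: (9-2+1)! × 2! = 40320 × 2 = 80640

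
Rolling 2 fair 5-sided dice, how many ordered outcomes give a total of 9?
Coefficient of x^9 in (x + x² + ... + x^5)^2. By inclusion-exclusion on dice exceeding 5: Σ_j (-1)^j C(2,j)·C(9-1-5j, 1) = C(2,0)·C(8,1) - C(2,1)·C(3,1) = 1·8 - 2·3 = 2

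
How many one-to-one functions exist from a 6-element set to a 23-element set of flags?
P(23,6) = 23!/(23-6)! = 72681840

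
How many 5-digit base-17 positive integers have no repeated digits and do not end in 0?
Last digit: 16 nonzero choices. First digit: 15 (nonzero, ≠last). Middle 3: P(15,3) = 2730. Total = 655200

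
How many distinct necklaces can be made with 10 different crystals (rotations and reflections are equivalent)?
(10-1)!/2 = 362880/2 = 181440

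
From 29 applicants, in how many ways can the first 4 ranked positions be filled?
P(29,4) = 29!/(29-4)! = 570024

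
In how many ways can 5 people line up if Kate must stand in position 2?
Fix one position: (5-1)! = 24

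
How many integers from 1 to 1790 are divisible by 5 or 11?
⌊1790/5⌋ + ⌊1790/11⌋ - ⌊1790/55⌋ = 358 + 162 - 32 = 488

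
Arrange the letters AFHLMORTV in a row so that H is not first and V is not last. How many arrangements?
By inclusion-exclusion: 9! - 2×(9-1)! + (9-2)! = 362880 - 80640 + 5040 = 287280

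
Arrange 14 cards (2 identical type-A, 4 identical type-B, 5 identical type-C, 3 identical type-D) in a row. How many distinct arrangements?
14! / (2! × 4! × 5! × 3!) = 2522520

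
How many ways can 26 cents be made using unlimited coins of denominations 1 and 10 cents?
Coefficient of x^26 in 1/(1-x^1) · 1/(1-x^10). Use j coins of 10 for j = 0..⌊26/10⌋ = 2, the rest in 1s: 2 + 1 = 3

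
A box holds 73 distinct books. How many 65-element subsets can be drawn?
C(73,65) = 73!/(65!×8!) = 13442126049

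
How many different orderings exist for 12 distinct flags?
12! = 479001600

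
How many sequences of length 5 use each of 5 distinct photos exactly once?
5! = 120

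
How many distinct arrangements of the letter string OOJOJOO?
7! / (2! × 5!) = 21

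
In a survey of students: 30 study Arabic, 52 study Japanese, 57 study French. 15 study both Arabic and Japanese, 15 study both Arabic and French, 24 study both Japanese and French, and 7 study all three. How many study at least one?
|A∪B∪C| = 30+52+57-15-15-24+7 = 92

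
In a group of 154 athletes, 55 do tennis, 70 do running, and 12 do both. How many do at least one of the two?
|A∪B| = |A| + |B| - |A∩B| = 55 + 70 - 12 = 113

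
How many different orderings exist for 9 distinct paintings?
9! = 362880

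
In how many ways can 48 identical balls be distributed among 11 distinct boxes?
C(48+11-1, 11-1) = C(58, 10) = 52179482355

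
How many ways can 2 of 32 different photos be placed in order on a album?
P(32,2) = 32!/(32-2)! = 992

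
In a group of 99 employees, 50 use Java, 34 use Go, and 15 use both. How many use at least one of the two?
|A∪B| = |A| + |B| - |A∩B| = 50 + 34 - 15 = 69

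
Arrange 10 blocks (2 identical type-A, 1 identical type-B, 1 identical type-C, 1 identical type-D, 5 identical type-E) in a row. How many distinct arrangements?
10! / (2! × 1! × 1! × 1! × 5!) = 15120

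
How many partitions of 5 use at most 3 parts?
By conjugation, equals partitions of 5 into parts ≤ 3. Let r_j(i) = number of partitions of i into parts ≤ j, for i = 0..5. r_1(i) = 1 for all i; r_j(i) = r_{j-1}(i) + r_j(i-j). Rows j = 2..3: ≤2: 1 1 2 2 3 3; ≤3: 1 1 2 3 4 5. r_3(5) = 5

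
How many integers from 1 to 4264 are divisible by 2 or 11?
⌊4264/2⌋ + ⌊4264/11⌋ - ⌊4264/22⌋ = 2132 + 387 - 193 = 2326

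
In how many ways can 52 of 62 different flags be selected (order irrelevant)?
C(62,52) = 62!/(52!×10!) = 107518933731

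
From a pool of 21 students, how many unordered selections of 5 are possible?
C(21,5) = 21!/(5!×16!) = 20349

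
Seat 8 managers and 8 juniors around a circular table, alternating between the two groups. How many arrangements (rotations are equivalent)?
Fix one of the managers: (8-1)! ways for the remaining managers, × 8! ways for the juniors = 5040 × 40320 = 203212800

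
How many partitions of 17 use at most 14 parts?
By conjugation, equals partitions of 17 into parts ≤ 14. Let r_j(i) = number of partitions of i into parts ≤ j, for i = 0..17. r_1(i) = 1 for all i; r_j(i) = r_{j-1}(i) + r_j(i-j). Rows j = 2..14: ≤2: 1 1 2 2 3 3 4 4 5 5 6 6 7 7 8 8 9 9; ≤3: 1 1 2 3 4 5 7 8 10 12 14 16 19 21 24 27 30 33; ≤4: 1 1 2 3 5 6 9 11 15 18 23 27 34 39 47 54 64 72; ≤5: 1 1 2 3 5 7 10 13 18 23 30 37 47 57 70 84 101 119; ≤6: 1 1 2 3 5 7 11 14 20 26 35 44 58 71 90 110 136 163; ≤7: 1 1 2 3 5 7 11 15 21 28 38 49 65 82 105 131 164 201; ≤8: 1 1 2 3 5 7 11 15 22 29 40 52 70 89 116 146 186 230; ≤9: 1 1 2 3 5 7 11 15 22 30 41 54 73 94 123 157 201 252; ≤10: 1 1 2 3 5 7 11 15 22 30 42 55 75 97 128 164 212 267; ≤11: 1 1 2 3 5 7 11 15 22 30 42 56 76 99 131 169 219 278; ≤12: 1 1 2 3 5 7 11 15 22 30 42 56 77 100 133 172 224 285; ≤13: 1 1 2 3 5 7 11 15 22 30 42 56 77 101 134 174 227 290; ≤14: 1 1 2 3 5 7 11 15 22 30 42 56 77 101 135 175 229 293. r_14(17) = 293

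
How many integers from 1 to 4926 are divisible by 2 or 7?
⌊4926/2⌋ + ⌊4926/7⌋ - ⌊4926/14⌋ = 2463 + 703 - 351 = 2815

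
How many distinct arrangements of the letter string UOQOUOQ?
7! / (3! × 2! × 2!) = 210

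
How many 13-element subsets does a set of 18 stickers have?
C(18,13) = 18!/(13!×5!) = 8568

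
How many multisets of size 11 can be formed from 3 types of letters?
C(11+3-1, 3-1) = C(13, 2) = 78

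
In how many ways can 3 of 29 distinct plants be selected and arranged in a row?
P(29,3) = 29!/(29-3)! = 21924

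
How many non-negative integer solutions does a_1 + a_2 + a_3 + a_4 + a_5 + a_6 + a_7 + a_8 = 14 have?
C(14+8-1, 8-1) = C(21, 7) = 116280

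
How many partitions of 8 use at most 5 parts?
By conjugation, equals partitions of 8 into parts ≤ 5. Let r_j(i) = number of partitions of i into parts ≤ j, for i = 0..8. r_1(i) = 1 for all i; r_j(i) = r_{j-1}(i) + r_j(i-j). Rows j = 2..5: ≤2: 1 1 2 2 3 3 4 4 5; ≤3: 1 1 2 3 4 5 7 8 10; ≤4: 1 1 2 3 5 6 9 11 15; ≤5: 1 1 2 3 5 7 10 13 18. r_5(8) = 18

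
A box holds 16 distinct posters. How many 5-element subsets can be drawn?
C(16,5) = 16!/(5!×11!) = 4368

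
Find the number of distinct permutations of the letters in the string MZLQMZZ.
7! / (2! × 1! × 3! × 1!) = 420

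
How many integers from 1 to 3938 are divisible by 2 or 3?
⌊3938/2⌋ + ⌊3938/3⌋ - ⌊3938/6⌋ = 1969 + 1312 - 656 = 2625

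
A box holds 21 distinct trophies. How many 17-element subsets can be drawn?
C(21,17) = 21!/(17!×4!) = 5985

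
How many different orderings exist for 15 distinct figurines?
15! = 1307674368000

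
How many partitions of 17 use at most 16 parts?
By conjugation, equals partitions of 17 into parts ≤ 16. Let r_j(i) = number of partitions of i into parts ≤ j, for i = 0..17. r_1(i) = 1 for all i; r_j(i) = r_{j-1}(i) + r_j(i-j). Rows j = 2..16: ≤2: 1 1 2 2 3 3 4 4 5 5 6 6 7 7 8 8 9 9; ≤3: 1 1 2 3 4 5 7 8 10 12 14 16 19 21 24 27 30 33; ≤4: 1 1 2 3 5 6 9 11 15 18 23 27 34 39 47 54 64 72; ≤5: 1 1 2 3 5 7 10 13 18 23 30 37 47 57 70 84 101 119; ≤6: 1 1 2 3 5 7 11 14 20 26 35 44 58 71 90 110 136 163; ≤7: 1 1 2 3 5 7 11 15 21 28 38 49 65 82 105 131 164 201; ≤8: 1 1 2 3 5 7 11 15 22 29 40 52 70 89 116 146 186 230; ≤9: 1 1 2 3 5 7 11 15 22 30 41 54 73 94 123 157 201 252; ≤10: 1 1 2 3 5 7 11 15 22 30 42 55 75 97 128 164 212 267; ≤11: 1 1 2 3 5 7 11 15 22 30 42 56 76 99 131 169 219 278; ≤12: 1 1 2 3 5 7 11 15 22 30 42 56 77 100 133 172 224 285; ≤13: 1 1 2 3 5 7 11 15 22 30 42 56 77 101 134 174 227 290; ≤14: 1 1 2 3 5 7 11 15 22 30 42 56 77 101 135 175 229 293; ≤15: 1 1 2 3 5 7 11 15 22 30 42 56 77 101 135 176 230 295; ≤16: 1 1 2 3 5 7 11 15 22 30 42 56 77 101 135 176 231 296. r_16(17) = 296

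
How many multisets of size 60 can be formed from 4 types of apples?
C(60+4-1, 4-1) = C(63, 3) = 39711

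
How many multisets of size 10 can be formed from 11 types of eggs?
C(10+11-1, 11-1) = C(20, 10) = 184756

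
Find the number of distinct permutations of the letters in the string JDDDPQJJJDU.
11! / (4! × 1! × 4! × 1! × 1!) = 69300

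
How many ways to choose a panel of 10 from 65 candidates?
C(65,10) = 65!/(10!×55!) = 179013799328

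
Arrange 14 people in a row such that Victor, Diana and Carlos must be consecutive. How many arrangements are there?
Treat the 3 as one block: (14-3+1)! × 3! = 479001600 × 6 = 2874009600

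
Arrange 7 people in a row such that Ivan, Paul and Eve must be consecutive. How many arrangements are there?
Treat the 3 as one block: (7-3+1)! × 3! = 120 × 6 = 720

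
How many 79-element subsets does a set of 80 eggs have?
C(80,79) = 80!/(79!×1!) = 80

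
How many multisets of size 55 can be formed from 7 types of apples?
C(55+7-1, 7-1) = C(61, 6) = 55525372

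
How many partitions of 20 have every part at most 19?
Let r_j(i) = number of partitions of i into parts ≤ j, for i = 0..20. r_1(i) = 1 for all i; r_j(i) = r_{j-1}(i) + r_j(i-j). Rows j = 2..19: ≤2: 1 1 2 2 3 3 4 4 5 5 6 6 7 7 8 8 9 9 10 10 11; ≤3: 1 1 2 3 4 5 7 8 10 12 14 16 19 21 24 27 30 33 37 40 44; ≤4: 1 1 2 3 5 6 9 11 15 18 23 27 34 39 47 54 64 72 84 94 108; ≤5: 1 1 2 3 5 7 10 13 18 23 30 37 47 57 70 84 101 119 141 164 192; ≤6: 1 1 2 3 5 7 11 14 20 26 35 44 58 71 90 110 136 163 199 235 282; ≤7: 1 1 2 3 5 7 11 15 21 28 38 49 65 82 105 131 164 201 248 300 364; ≤8: 1 1 2 3 5 7 11 15 22 29 40 52 70 89 116 146 186 230 288 352 434; ≤9: 1 1 2 3 5 7 11 15 22 30 41 54 73 94 123 157 201 252 318 393 488; ≤10: 1 1 2 3 5 7 11 15 22 30 42 55 75 97 128 164 212 267 340 423 530; ≤11: 1 1 2 3 5 7 11 15 22 30 42 56 76 99 131 169 219 278 355 445 560; ≤12: 1 1 2 3 5 7 11 15 22 30 42 56 77 100 133 172 224 285 366 460 582; ≤13: 1 1 2 3 5 7 11 15 22 30 42 56 77 101 134 174 227 290 373 471 597; ≤14: 1 1 2 3 5 7 11 15 22 30 42 56 77 101 135 175 229 293 378 478 608; ≤15: 1 1 2 3 5 7 11 15 22 30 42 56 77 101 135 176 230 295 381 483 615; ≤16: 1 1 2 3 5 7 11 15 22 30 42 56 77 101 135 176 231 296 383 486 620; ≤17: 1 1 2 3 5 7 11 15 22 30 42 56 77 101 135 176 231 297 384 488 623; ≤18: 1 1 2 3 5 7 11 15 22 30 42 56 77 101 135 176 231 297 385 489 625; ≤19: 1 1 2 3 5 7 11 15 22 30 42 56 77 101 135 176 231 297 385 490 626. r_19(20) = 626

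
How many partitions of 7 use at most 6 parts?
By conjugation, equals partitions of 7 into parts ≤ 6. Let r_j(i) = number of partitions of i into parts ≤ j, for i = 0..7. r_1(i) = 1 for all i; r_j(i) = r_{j-1}(i) + r_j(i-j). Rows j = 2..6: ≤2: 1 1 2 2 3 3 4 4; ≤3: 1 1 2 3 4 5 7 8; ≤4: 1 1 2 3 5 6 9 11; ≤5: 1 1 2 3 5 7 10 13; ≤6: 1 1 2 3 5 7 11 14. r_6(7) = 14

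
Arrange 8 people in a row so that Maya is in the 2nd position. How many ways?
Fix one position: (8-1)! = 5040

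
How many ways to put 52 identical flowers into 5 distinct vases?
C(52+5-1, 5-1) = C(56, 4) = 367290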